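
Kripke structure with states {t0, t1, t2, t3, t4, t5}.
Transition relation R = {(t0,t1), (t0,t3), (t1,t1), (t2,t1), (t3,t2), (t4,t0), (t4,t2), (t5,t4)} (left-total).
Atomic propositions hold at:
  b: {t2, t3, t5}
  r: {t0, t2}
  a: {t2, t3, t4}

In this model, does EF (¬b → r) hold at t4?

Yes

Sat(¬b) = {t0, t1, t4}
Sat(¬b → r) = {t0, t2, t3, t5}
EF (¬b → r): least fixpoint, start Z0 = {t0, t2, t3, t5}, add states with some successor in Z. Z1 = {t0, t2, t3, t4, t5}; fixed.
Sat(EF (¬b → r)) = {t0, t2, t3, t4, t5}
t4 ∈ Sat(EF (¬b → r)) = {t0, t2, t3, t4, t5}, so the formula holds at t4.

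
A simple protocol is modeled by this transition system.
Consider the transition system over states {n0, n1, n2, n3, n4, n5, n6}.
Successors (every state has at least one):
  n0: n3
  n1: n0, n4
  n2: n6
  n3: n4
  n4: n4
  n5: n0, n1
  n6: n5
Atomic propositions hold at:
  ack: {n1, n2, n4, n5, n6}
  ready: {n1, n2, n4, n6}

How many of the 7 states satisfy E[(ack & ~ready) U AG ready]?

1

Sat(~ready) = {n0, n3, n5}
Sat(ack & ~ready) = {n5}
AG ready: greatest fixpoint, start Z0 = {n1, n2, n4, n6}, keep only states in Sat with every successor in Z. Z1 = {n2, n4}; Z2 = {n4}; fixed.
Sat(AG ready) = {n4}
E[(ack & ~ready) U AG ready]: least fixpoint, start Z0 = Sat(AG ready) = {n4}, add states in Sat(ack & ~ready) with some successor in Z. Already a fixed point.
Sat(E[(ack & ~ready) U AG ready]) = {n4}
|Sat(E[(ack & ~ready) U AG ready])| = |{n4}| = 1.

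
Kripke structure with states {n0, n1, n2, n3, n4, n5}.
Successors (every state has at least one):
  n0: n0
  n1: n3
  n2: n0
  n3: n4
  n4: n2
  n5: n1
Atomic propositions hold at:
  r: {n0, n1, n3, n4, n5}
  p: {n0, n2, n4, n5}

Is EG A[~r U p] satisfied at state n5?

No

Sat(~r) = {n2}
A[~r U p]: least fixpoint, start Z0 = Sat(p) = {n0, n2, n4, n5}, add states in Sat(~r) with every successor in Z. Already a fixed point.
Sat(A[~r U p]) = {n0, n2, n4, n5}
EG A[~r U p]: greatest fixpoint, start Z0 = {n0, n2, n4, n5}, keep only states in Sat with some successor in Z. Z1 = {n0, n2, n4}; fixed.
Sat(EG A[~r U p]) = {n0, n2, n4}
n5 ∉ Sat(EG A[~r U p]) = {n0, n2, n4}, so the formula does not hold at n5.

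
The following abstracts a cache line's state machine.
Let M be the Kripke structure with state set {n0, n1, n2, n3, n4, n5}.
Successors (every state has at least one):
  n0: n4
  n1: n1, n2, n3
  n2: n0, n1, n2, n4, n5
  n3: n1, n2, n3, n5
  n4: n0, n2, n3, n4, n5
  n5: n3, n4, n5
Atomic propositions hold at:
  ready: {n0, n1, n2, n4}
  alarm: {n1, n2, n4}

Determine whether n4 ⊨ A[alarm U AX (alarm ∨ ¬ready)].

No

Sat(¬ready) = {n3, n5}
Sat(alarm ∨ ¬ready) = {n1, n2, n3, n4, n5}
Sat(AX (alarm ∨ ¬ready)) = {s : every successor in {n1, n2, n3, n4, n5}} = {n0, n1, n3, n5}
A[alarm U AX (alarm ∨ ¬ready)]: least fixpoint, start Z0 = Sat(AX (alarm ∨ ¬ready)) = {n0, n1, n3, n5}, add states in Sat(alarm) with every successor in Z. Already a fixed point.
Sat(A[alarm U AX (alarm ∨ ¬ready)]) = {n0, n1, n3, n5}
n4 ∉ Sat(A[alarm U AX (alarm ∨ ¬ready)]) = {n0, n1, n3, n5}, so the formula does not hold at n4.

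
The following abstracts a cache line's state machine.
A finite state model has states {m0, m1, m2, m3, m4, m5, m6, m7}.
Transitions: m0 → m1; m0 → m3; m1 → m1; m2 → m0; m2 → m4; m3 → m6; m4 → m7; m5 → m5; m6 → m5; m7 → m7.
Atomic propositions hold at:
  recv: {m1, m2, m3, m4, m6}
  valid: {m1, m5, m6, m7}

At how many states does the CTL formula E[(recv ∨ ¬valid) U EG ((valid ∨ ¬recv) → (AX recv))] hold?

Sat(¬valid) = {m0, m2, m3, m4}
Sat(recv ∨ ¬valid) = {m0, m1, m2, m3, m4, m6}
Sat(¬recv) = {m0, m5, m7}
Sat(valid ∨ ¬recv) = {m0, m1, m5, m6, m7}
Sat(AX recv) = {s : every successor in {m1, m2, m3, m4, m6}} = {m0, m1, m3}
Sat((valid ∨ ¬recv) → (AX recv)) = {m0, m1, m2, m3, m4}
EG ((valid ∨ ¬recv) → (AX recv)): greatest fixpoint, start Z0 = {m0, m1, m2, m3, m4}, keep only states in Sat with some successor in Z. Z1 = {m0, m1, m2}; fixed.
Sat(EG ((valid ∨ ¬recv) → (AX recv))) = {m0, m1, m2}
E[(recv ∨ ¬valid) U EG ((valid ∨ ¬recv) → (AX recv))]: least fixpoint, start Z0 = Sat(EG ((valid ∨ ¬recv) → (AX recv))) = {m0, m1, m2}, add states in Sat(recv ∨ ¬valid) with some successor in Z. Already a fixed point.
Sat(E[(recv ∨ ¬valid) U EG ((valid ∨ ¬recv) → (AX recv))]) = {m0, m1, m2}
|Sat(E[(recv ∨ ¬valid) U EG ((valid ∨ ¬recv) → (AX recv))])| = |{m0, m1, m2}| = 3.

3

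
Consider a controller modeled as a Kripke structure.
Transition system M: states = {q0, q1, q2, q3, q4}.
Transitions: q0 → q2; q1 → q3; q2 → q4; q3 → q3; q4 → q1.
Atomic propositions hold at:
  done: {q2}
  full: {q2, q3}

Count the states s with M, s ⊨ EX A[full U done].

A[full U done]: least fixpoint, start Z0 = Sat(done) = {q2}, add states in Sat(full) with every successor in Z. Already a fixed point.
Sat(A[full U done]) = {q2}
Sat(EX A[full U done]) = {s : some successor in {q2}} = {q0}
|Sat(EX A[full U done])| = |{q0}| = 1.

1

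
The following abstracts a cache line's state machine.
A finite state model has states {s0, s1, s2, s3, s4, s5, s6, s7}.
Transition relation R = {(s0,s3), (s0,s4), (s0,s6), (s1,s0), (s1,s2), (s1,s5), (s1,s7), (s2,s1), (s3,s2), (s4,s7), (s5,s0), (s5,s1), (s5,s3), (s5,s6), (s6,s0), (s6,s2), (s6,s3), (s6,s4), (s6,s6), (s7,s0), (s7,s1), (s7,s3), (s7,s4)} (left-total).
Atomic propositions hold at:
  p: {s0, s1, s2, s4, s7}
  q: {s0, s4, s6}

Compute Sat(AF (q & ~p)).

{s6}

Sat(~p) = {s3, s5, s6}
Sat(q & ~p) = {s6}
AF (q & ~p): least fixpoint, start Z0 = {s6}, add states with every successor in Z. Already a fixed point.
Sat(AF (q & ~p)) = {s6}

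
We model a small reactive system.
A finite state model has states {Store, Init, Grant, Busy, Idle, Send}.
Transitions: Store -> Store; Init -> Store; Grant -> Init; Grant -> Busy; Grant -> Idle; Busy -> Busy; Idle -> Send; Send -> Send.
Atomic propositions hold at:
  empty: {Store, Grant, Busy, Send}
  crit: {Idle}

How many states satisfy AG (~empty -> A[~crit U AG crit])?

3

Sat(~empty) = {Init, Idle}
Sat(~crit) = {Store, Init, Grant, Busy, Send}
AG crit: greatest fixpoint, start Z0 = {Idle}, keep only states in Sat with every successor in Z. Z1 = ∅; fixed.
Sat(AG crit) = ∅
A[~crit U AG crit]: least fixpoint, start Z0 = Sat(AG crit) = ∅, add states in Sat(~crit) with every successor in Z. Already a fixed point.
Sat(A[~crit U AG crit]) = ∅
Sat(~empty -> A[~crit U AG crit]) = {Store, Grant, Busy, Send}
AG (~empty -> A[~crit U AG crit]): greatest fixpoint, start Z0 = {Store, Grant, Busy, Send}, keep only states in Sat with every successor in Z. Z1 = {Store, Busy, Send}; fixed.
Sat(AG (~empty -> A[~crit U AG crit])) = {Store, Busy, Send}
|Sat(AG (~empty -> A[~crit U AG crit]))| = |{Store, Busy, Send}| = 3.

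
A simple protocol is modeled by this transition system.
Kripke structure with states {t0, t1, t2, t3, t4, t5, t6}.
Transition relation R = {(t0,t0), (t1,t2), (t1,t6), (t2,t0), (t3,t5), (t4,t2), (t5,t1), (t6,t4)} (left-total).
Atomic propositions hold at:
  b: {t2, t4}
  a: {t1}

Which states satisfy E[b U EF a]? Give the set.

{t1, t3, t5}

EF a: least fixpoint, start Z0 = {t1}, add states with some successor in Z. Z1 = {t1, t5}; Z2 = {t1, t3, t5}; fixed.
Sat(EF a) = {t1, t3, t5}
E[b U EF a]: least fixpoint, start Z0 = Sat(EF a) = {t1, t3, t5}, add states in Sat(b) with some successor in Z. Already a fixed point.
Sat(E[b U EF a]) = {t1, t3, t5}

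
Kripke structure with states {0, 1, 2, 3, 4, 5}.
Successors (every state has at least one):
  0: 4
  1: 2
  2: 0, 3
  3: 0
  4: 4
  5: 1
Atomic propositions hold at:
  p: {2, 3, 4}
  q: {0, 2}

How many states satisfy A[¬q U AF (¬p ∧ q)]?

Sat(¬q) = {1, 3, 4, 5}
Sat(¬p) = {0, 1, 5}
Sat(¬p ∧ q) = {0}
AF (¬p ∧ q): least fixpoint, start Z0 = {0}, add states with every successor in Z. Z1 = {0, 3}; Z2 = {0, 2, 3}; Z3 = {0, 1, 2, 3}; Z4 = {0, 1, 2, 3, 5}; fixed.
Sat(AF (¬p ∧ q)) = {0, 1, 2, 3, 5}
A[¬q U AF (¬p ∧ q)]: least fixpoint, start Z0 = Sat(AF (¬p ∧ q)) = {0, 1, 2, 3, 5}, add states in Sat(¬q) with every successor in Z. Already a fixed point.
Sat(A[¬q U AF (¬p ∧ q)]) = {0, 1, 2, 3, 5}
|Sat(A[¬q U AF (¬p ∧ q)])| = |{0, 1, 2, 3, 5}| = 5.

5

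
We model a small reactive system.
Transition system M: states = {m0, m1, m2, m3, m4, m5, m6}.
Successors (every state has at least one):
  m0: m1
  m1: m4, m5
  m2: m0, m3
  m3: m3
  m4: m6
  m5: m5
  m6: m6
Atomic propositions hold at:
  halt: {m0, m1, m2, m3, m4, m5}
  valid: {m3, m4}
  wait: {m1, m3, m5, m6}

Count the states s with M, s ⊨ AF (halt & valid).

2

Sat(halt & valid) = {m3, m4}
AF (halt & valid): least fixpoint, start Z0 = {m3, m4}, add states with every successor in Z. Already a fixed point.
Sat(AF (halt & valid)) = {m3, m4}
|Sat(AF (halt & valid))| = |{m3, m4}| = 2.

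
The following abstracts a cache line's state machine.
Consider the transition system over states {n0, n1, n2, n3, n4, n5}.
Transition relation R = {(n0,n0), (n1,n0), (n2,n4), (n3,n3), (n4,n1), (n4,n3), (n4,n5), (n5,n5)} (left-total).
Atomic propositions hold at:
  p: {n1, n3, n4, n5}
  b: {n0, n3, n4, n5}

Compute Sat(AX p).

{n2, n3, n4, n5}

Sat(AX p) = {s : every successor in {n1, n3, n4, n5}} = {n2, n3, n4, n5}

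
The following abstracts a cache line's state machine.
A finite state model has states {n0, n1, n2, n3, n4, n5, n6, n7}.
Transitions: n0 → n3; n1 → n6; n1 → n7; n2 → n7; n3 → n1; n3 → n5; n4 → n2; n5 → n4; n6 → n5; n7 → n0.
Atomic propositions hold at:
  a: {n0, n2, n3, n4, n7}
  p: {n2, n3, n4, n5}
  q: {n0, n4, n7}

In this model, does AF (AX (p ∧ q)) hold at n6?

Yes

Sat(p ∧ q) = {n4}
Sat(AX (p ∧ q)) = {s : every successor in {n4}} = {n5}
AF (AX (p ∧ q)): least fixpoint, start Z0 = {n5}, add states with every successor in Z. Z1 = {n5, n6}; fixed.
Sat(AF (AX (p ∧ q))) = {n5, n6}
n6 ∈ Sat(AF (AX (p ∧ q))) = {n5, n6}, so the formula holds at n6.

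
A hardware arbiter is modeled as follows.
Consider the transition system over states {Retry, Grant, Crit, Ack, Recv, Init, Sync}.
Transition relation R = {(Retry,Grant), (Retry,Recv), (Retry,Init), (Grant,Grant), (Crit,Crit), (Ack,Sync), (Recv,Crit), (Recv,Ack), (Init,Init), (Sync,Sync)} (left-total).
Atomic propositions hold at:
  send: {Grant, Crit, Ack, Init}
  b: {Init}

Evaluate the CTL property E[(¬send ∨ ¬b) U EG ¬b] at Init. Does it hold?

Sat(¬send) = {Retry, Recv, Sync}
Sat(¬b) = {Retry, Grant, Crit, Ack, Recv, Sync}
Sat(¬send ∨ ¬b) = {Retry, Grant, Crit, Ack, Recv, Sync}
EG ¬b: greatest fixpoint, start Z0 = {Retry, Grant, Crit, Ack, Recv, Sync}, keep only states in Sat with some successor in Z. Already a fixed point.
Sat(EG ¬b) = {Retry, Grant, Crit, Ack, Recv, Sync}
E[(¬send ∨ ¬b) U EG ¬b]: least fixpoint, start Z0 = Sat(EG ¬b) = {Retry, Grant, Crit, Ack, Recv, Sync}, add states in Sat(¬send ∨ ¬b) with some successor in Z. Already a fixed point.
Sat(E[(¬send ∨ ¬b) U EG ¬b]) = {Retry, Grant, Crit, Ack, Recv, Sync}
Init ∉ Sat(E[(¬send ∨ ¬b) U EG ¬b]) = {Retry, Grant, Crit, Ack, Recv, Sync}, so the formula does not hold at Init.

No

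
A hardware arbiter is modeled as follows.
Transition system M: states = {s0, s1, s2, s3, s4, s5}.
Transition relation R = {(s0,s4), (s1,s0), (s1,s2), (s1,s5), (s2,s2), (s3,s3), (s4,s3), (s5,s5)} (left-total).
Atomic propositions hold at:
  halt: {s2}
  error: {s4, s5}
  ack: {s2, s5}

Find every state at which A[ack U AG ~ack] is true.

Sat(~ack) = {s0, s1, s3, s4}
AG ~ack: greatest fixpoint, start Z0 = {s0, s1, s3, s4}, keep only states in Sat with every successor in Z. Z1 = {s0, s3, s4}; fixed.
Sat(AG ~ack) = {s0, s3, s4}
A[ack U AG ~ack]: least fixpoint, start Z0 = Sat(AG ~ack) = {s0, s3, s4}, add states in Sat(ack) with every successor in Z. Already a fixed point.
Sat(A[ack U AG ~ack]) = {s0, s3, s4}

{s0, s3, s4}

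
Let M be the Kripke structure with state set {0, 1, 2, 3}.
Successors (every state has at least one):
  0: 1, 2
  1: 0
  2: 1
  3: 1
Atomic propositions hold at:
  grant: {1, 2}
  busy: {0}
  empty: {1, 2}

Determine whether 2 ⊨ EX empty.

Sat(EX empty) = {s : some successor in {1, 2}} = {0, 2, 3}
2 ∈ Sat(EX empty) = {0, 2, 3}, so the formula holds at 2.

Yes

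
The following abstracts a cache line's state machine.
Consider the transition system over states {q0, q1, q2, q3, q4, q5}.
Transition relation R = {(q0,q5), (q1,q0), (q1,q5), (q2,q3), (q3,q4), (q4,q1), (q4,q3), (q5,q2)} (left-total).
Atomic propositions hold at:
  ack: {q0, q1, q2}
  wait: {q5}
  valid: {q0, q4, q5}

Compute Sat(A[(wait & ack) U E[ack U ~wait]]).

{q0, q1, q2, q3, q4}

Sat(wait & ack) = ∅
Sat(~wait) = {q0, q1, q2, q3, q4}
E[ack U ~wait]: least fixpoint, start Z0 = Sat(~wait) = {q0, q1, q2, q3, q4}, add states in Sat(ack) with some successor in Z. Already a fixed point.
Sat(E[ack U ~wait]) = {q0, q1, q2, q3, q4}
A[(wait & ack) U E[ack U ~wait]]: least fixpoint, start Z0 = Sat(E[ack U ~wait]) = {q0, q1, q2, q3, q4}, add states in Sat(wait & ack) with every successor in Z. Already a fixed point.
Sat(A[(wait & ack) U E[ack U ~wait]]) = {q0, q1, q2, q3, q4}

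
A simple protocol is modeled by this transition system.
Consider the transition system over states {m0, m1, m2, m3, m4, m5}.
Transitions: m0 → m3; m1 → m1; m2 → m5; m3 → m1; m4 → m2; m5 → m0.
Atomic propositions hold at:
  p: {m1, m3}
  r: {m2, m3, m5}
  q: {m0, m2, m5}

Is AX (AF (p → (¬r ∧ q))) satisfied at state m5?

Yes

Sat(¬r) = {m0, m1, m4}
Sat(¬r ∧ q) = {m0}
Sat(p → (¬r ∧ q)) = {m0, m2, m4, m5}
AF (p → (¬r ∧ q)): least fixpoint, start Z0 = {m0, m2, m4, m5}, add states with every successor in Z. Already a fixed point.
Sat(AF (p → (¬r ∧ q))) = {m0, m2, m4, m5}
Sat(AX (AF (p → (¬r ∧ q)))) = {s : every successor in {m0, m2, m4, m5}} = {m2, m4, m5}
m5 ∈ Sat(AX (AF (p → (¬r ∧ q)))) = {m2, m4, m5}, so the formula holds at m5.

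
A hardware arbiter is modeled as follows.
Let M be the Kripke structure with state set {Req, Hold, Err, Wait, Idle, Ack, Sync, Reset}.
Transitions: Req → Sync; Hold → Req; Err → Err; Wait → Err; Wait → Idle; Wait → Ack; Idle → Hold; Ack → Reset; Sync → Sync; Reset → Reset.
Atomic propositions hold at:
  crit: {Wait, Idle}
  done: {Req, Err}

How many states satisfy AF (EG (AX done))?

Sat(AX done) = {s : every successor in {Req, Err}} = {Hold, Err}
EG (AX done): greatest fixpoint, start Z0 = {Hold, Err}, keep only states in Sat with some successor in Z. Z1 = {Err}; fixed.
Sat(EG (AX done)) = {Err}
AF (EG (AX done)): least fixpoint, start Z0 = {Err}, add states with every successor in Z. Already a fixed point.
Sat(AF (EG (AX done))) = {Err}
|Sat(AF (EG (AX done)))| = |{Err}| = 1.

1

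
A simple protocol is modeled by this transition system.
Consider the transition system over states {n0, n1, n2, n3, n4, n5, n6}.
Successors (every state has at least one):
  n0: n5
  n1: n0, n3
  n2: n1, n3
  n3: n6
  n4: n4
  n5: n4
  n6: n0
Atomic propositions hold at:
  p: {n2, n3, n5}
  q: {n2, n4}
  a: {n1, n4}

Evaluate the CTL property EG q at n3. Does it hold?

No

EG q: greatest fixpoint, start Z0 = {n2, n4}, keep only states in Sat with some successor in Z. Z1 = {n4}; fixed.
Sat(EG q) = {n4}
n3 ∉ Sat(EG q) = {n4}, so the formula does not hold at n3.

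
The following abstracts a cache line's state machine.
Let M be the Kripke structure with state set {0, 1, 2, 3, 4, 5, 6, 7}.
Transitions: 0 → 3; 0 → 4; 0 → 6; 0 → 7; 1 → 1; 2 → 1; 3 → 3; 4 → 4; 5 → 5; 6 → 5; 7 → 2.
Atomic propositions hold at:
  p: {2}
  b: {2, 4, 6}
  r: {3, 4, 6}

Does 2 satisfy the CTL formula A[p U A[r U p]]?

A[r U p]: least fixpoint, start Z0 = Sat(p) = {2}, add states in Sat(r) with every successor in Z. Already a fixed point.
Sat(A[r U p]) = {2}
A[p U A[r U p]]: least fixpoint, start Z0 = Sat(A[r U p]) = {2}, add states in Sat(p) with every successor in Z. Already a fixed point.
Sat(A[p U A[r U p]]) = {2}
2 ∈ Sat(A[p U A[r U p]]) = {2}, so the formula holds at 2.

Yes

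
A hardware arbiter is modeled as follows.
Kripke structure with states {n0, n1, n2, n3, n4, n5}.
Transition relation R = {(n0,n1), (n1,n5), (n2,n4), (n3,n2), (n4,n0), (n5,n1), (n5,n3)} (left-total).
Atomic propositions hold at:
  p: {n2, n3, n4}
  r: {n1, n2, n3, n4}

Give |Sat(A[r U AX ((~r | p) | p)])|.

4

Sat(~r) = {n0, n5}
Sat(~r | p) = {n0, n2, n3, n4, n5}
Sat((~r | p) | p) = {n0, n2, n3, n4, n5}
Sat(AX ((~r | p) | p)) = {s : every successor in {n0, n2, n3, n4, n5}} = {n1, n2, n3, n4}
A[r U AX ((~r | p) | p)]: least fixpoint, start Z0 = Sat(AX ((~r | p) | p)) = {n1, n2, n3, n4}, add states in Sat(r) with every successor in Z. Already a fixed point.
Sat(A[r U AX ((~r | p) | p)]) = {n1, n2, n3, n4}
|Sat(A[r U AX ((~r | p) | p)])| = |{n1, n2, n3, n4}| = 4.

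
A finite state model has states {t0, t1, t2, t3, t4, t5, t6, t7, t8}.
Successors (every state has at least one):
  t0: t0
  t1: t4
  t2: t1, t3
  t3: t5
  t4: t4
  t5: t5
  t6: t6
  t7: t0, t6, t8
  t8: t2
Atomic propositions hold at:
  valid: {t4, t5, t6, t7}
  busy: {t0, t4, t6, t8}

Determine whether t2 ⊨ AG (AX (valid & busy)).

No

Sat(valid & busy) = {t4, t6}
Sat(AX (valid & busy)) = {s : every successor in {t4, t6}} = {t1, t4, t6}
AG (AX (valid & busy)): greatest fixpoint, start Z0 = {t1, t4, t6}, keep only states in Sat with every successor in Z. Already a fixed point.
Sat(AG (AX (valid & busy))) = {t1, t4, t6}
t2 ∉ Sat(AG (AX (valid & busy))) = {t1, t4, t6}, so the formula does not hold at t2.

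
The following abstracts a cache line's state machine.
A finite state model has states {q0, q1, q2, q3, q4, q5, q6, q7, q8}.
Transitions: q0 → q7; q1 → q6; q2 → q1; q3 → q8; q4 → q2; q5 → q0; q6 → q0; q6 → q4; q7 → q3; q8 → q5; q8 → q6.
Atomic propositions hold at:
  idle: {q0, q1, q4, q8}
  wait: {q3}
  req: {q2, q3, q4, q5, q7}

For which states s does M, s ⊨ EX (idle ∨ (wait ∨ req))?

Sat(wait ∨ req) = {q2, q3, q4, q5, q7}
Sat(idle ∨ (wait ∨ req)) = {q0, q1, q2, q3, q4, q5, q7, q8}
Sat(EX (idle ∨ (wait ∨ req))) = {s : some successor in {q0, q1, q2, q3, q4, q5, q7, q8}} = {q0, q2, q3, q4, q5, q6, q7, q8}

{q0, q2, q3, q4, q5, q6, q7, q8}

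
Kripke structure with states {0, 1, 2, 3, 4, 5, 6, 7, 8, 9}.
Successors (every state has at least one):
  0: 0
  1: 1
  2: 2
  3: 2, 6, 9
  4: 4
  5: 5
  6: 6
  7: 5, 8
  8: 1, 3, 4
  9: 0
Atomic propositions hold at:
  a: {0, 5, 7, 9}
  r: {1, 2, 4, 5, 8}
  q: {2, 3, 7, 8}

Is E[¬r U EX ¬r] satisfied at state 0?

Sat(¬r) = {0, 3, 6, 7, 9}
Sat(EX ¬r) = {s : some successor in {0, 3, 6, 7, 9}} = {0, 3, 6, 8, 9}
E[¬r U EX ¬r]: least fixpoint, start Z0 = Sat(EX ¬r) = {0, 3, 6, 8, 9}, add states in Sat(¬r) with some successor in Z. Z1 = {0, 3, 6, 7, 8, 9}; fixed.
Sat(E[¬r U EX ¬r]) = {0, 3, 6, 7, 8, 9}
0 ∈ Sat(E[¬r U EX ¬r]) = {0, 3, 6, 7, 8, 9}, so the formula holds at 0.

Yes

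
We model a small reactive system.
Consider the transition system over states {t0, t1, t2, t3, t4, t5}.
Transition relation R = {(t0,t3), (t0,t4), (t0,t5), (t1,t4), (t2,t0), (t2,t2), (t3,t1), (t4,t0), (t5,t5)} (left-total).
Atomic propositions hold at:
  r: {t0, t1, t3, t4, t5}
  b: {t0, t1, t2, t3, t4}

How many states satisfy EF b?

EF b: least fixpoint, start Z0 = {t0, t1, t2, t3, t4}, add states with some successor in Z. Already a fixed point.
Sat(EF b) = {t0, t1, t2, t3, t4}
|Sat(EF b)| = |{t0, t1, t2, t3, t4}| = 5.

5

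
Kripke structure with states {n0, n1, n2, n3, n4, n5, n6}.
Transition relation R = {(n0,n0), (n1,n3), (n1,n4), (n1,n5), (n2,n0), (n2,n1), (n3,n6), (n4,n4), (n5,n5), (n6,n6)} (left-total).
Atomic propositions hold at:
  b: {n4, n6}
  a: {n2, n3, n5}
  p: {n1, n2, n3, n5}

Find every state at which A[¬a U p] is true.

{n1, n2, n3, n5}

Sat(¬a) = {n0, n1, n4, n6}
A[¬a U p]: least fixpoint, start Z0 = Sat(p) = {n1, n2, n3, n5}, add states in Sat(¬a) with every successor in Z. Already a fixed point.
Sat(A[¬a U p]) = {n1, n2, n3, n5}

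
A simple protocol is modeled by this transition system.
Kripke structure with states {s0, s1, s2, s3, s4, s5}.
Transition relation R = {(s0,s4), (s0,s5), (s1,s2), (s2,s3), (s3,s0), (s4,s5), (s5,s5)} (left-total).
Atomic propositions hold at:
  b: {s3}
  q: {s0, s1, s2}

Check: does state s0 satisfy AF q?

Yes

AF q: least fixpoint, start Z0 = {s0, s1, s2}, add states with every successor in Z. Z1 = {s0, s1, s2, s3}; fixed.
Sat(AF q) = {s0, s1, s2, s3}
s0 ∈ Sat(AF q) = {s0, s1, s2, s3}, so the formula holds at s0.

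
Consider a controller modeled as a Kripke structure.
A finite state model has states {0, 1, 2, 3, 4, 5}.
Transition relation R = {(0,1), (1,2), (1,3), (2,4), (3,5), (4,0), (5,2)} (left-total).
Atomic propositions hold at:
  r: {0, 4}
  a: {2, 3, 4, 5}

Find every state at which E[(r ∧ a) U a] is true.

{2, 3, 4, 5}

Sat(r ∧ a) = {4}
E[(r ∧ a) U a]: least fixpoint, start Z0 = Sat(a) = {2, 3, 4, 5}, add states in Sat(r ∧ a) with some successor in Z. Already a fixed point.
Sat(E[(r ∧ a) U a]) = {2, 3, 4, 5}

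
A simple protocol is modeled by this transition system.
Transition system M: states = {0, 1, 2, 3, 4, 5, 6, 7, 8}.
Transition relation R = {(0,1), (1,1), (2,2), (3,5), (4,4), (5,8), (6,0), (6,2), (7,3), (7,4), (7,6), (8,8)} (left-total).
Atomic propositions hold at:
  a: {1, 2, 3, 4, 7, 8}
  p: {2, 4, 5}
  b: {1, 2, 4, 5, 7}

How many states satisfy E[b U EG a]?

6

EG a: greatest fixpoint, start Z0 = {1, 2, 3, 4, 7, 8}, keep only states in Sat with some successor in Z. Z1 = {1, 2, 4, 7, 8}; fixed.
Sat(EG a) = {1, 2, 4, 7, 8}
E[b U EG a]: least fixpoint, start Z0 = Sat(EG a) = {1, 2, 4, 7, 8}, add states in Sat(b) with some successor in Z. Z1 = {1, 2, 4, 5, 7, 8}; fixed.
Sat(E[b U EG a]) = {1, 2, 4, 5, 7, 8}
|Sat(E[b U EG a])| = |{1, 2, 4, 5, 7, 8}| = 6.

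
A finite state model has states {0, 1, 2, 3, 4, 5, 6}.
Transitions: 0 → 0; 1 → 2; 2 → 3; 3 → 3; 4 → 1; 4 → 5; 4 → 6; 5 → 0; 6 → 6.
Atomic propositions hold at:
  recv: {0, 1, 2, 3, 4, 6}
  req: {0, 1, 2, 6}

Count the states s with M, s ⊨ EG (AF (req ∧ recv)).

Sat(req ∧ recv) = {0, 1, 2, 6}
AF (req ∧ recv): least fixpoint, start Z0 = {0, 1, 2, 6}, add states with every successor in Z. Z1 = {0, 1, 2, 5, 6}; Z2 = {0, 1, 2, 4, 5, 6}; fixed.
Sat(AF (req ∧ recv)) = {0, 1, 2, 4, 5, 6}
EG (AF (req ∧ recv)): greatest fixpoint, start Z0 = {0, 1, 2, 4, 5, 6}, keep only states in Sat with some successor in Z. Z1 = {0, 1, 4, 5, 6}; Z2 = {0, 4, 5, 6}; fixed.
Sat(EG (AF (req ∧ recv))) = {0, 4, 5, 6}
|Sat(EG (AF (req ∧ recv)))| = |{0, 4, 5, 6}| = 4.

4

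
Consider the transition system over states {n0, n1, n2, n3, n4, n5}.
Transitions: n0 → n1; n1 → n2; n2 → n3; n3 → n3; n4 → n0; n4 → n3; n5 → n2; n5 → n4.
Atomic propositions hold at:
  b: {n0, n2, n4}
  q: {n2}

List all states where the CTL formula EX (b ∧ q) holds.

Sat(b ∧ q) = {n2}
Sat(EX (b ∧ q)) = {s : some successor in {n2}} = {n1, n5}

{n1, n5}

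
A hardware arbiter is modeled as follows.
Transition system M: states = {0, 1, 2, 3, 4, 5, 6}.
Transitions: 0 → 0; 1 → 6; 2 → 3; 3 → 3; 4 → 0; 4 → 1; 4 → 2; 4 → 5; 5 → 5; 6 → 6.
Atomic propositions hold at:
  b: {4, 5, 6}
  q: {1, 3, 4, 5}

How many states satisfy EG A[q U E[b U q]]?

E[b U q]: least fixpoint, start Z0 = Sat(q) = {1, 3, 4, 5}, add states in Sat(b) with some successor in Z. Already a fixed point.
Sat(E[b U q]) = {1, 3, 4, 5}
A[q U E[b U q]]: least fixpoint, start Z0 = Sat(E[b U q]) = {1, 3, 4, 5}, add states in Sat(q) with every successor in Z. Already a fixed point.
Sat(A[q U E[b U q]]) = {1, 3, 4, 5}
EG A[q U E[b U q]]: greatest fixpoint, start Z0 = {1, 3, 4, 5}, keep only states in Sat with some successor in Z. Z1 = {3, 4, 5}; fixed.
Sat(EG A[q U E[b U q]]) = {3, 4, 5}
|Sat(EG A[q U E[b U q]])| = |{3, 4, 5}| = 3.

3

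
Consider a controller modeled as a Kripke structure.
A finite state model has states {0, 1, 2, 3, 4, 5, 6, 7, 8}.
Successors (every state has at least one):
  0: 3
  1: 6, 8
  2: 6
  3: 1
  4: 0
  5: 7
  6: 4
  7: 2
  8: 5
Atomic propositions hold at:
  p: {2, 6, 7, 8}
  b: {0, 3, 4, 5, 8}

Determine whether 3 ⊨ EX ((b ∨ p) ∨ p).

No

Sat(b ∨ p) = {0, 2, 3, 4, 5, 6, 7, 8}
Sat((b ∨ p) ∨ p) = {0, 2, 3, 4, 5, 6, 7, 8}
Sat(EX ((b ∨ p) ∨ p)) = {s : some successor in {0, 2, 3, 4, 5, 6, 7, 8}} = {0, 1, 2, 4, 5, 6, 7, 8}
3 ∉ Sat(EX ((b ∨ p) ∨ p)) = {0, 1, 2, 4, 5, 6, 7, 8}, so the formula does not hold at 3.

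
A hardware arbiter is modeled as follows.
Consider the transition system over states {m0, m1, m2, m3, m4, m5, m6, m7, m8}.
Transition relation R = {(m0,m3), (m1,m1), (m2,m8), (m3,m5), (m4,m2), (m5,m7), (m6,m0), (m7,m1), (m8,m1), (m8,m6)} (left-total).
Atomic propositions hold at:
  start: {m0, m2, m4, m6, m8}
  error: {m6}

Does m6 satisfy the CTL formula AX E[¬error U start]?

Sat(¬error) = {m0, m1, m2, m3, m4, m5, m7, m8}
E[¬error U start]: least fixpoint, start Z0 = Sat(start) = {m0, m2, m4, m6, m8}, add states in Sat(¬error) with some successor in Z. Already a fixed point.
Sat(E[¬error U start]) = {m0, m2, m4, m6, m8}
Sat(AX E[¬error U start]) = {s : every successor in {m0, m2, m4, m6, m8}} = {m2, m4, m6}
m6 ∈ Sat(AX E[¬error U start]) = {m2, m4, m6}, so the formula holds at m6.

Yes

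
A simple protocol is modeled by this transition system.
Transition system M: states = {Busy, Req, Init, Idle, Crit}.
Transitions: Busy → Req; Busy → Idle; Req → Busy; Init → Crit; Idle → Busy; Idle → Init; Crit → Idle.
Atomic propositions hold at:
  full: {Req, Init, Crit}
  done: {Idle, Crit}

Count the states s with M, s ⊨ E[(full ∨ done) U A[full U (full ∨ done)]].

Sat(full ∨ done) = {Req, Init, Idle, Crit}
A[full U (full ∨ done)]: least fixpoint, start Z0 = Sat((full ∨ done)) = {Req, Init, Idle, Crit}, add states in Sat(full) with every successor in Z. Already a fixed point.
Sat(A[full U (full ∨ done)]) = {Req, Init, Idle, Crit}
E[(full ∨ done) U A[full U (full ∨ done)]]: least fixpoint, start Z0 = Sat(A[full U (full ∨ done)]) = {Req, Init, Idle, Crit}, add states in Sat(full ∨ done) with some successor in Z. Already a fixed point.
Sat(E[(full ∨ done) U A[full U (full ∨ done)]]) = {Req, Init, Idle, Crit}
|Sat(E[(full ∨ done) U A[full U (full ∨ done)]])| = |{Req, Init, Idle, Crit}| = 4.

4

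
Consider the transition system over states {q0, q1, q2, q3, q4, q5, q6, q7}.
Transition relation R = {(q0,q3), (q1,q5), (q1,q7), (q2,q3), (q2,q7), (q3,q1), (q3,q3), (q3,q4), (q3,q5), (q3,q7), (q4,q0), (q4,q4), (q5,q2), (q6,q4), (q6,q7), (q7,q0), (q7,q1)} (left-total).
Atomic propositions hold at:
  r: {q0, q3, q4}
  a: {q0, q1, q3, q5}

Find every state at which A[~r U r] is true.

Sat(~r) = {q1, q2, q5, q6, q7}
A[~r U r]: least fixpoint, start Z0 = Sat(r) = {q0, q3, q4}, add states in Sat(~r) with every successor in Z. Already a fixed point.
Sat(A[~r U r]) = {q0, q3, q4}

{q0, q3, q4}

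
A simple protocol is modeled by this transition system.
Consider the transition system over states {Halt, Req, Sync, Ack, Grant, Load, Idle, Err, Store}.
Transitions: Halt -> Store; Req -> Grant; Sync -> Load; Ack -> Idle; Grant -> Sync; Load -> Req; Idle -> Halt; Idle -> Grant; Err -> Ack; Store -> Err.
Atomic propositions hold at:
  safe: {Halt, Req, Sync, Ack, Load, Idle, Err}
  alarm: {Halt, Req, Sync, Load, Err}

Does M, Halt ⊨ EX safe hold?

Sat(EX safe) = {s : some successor in {Halt, Req, Sync, Ack, Load, Idle, Err}} = {Sync, Ack, Grant, Load, Idle, Err, Store}
Halt ∉ Sat(EX safe) = {Sync, Ack, Grant, Load, Idle, Err, Store}, so the formula does not hold at Halt.

No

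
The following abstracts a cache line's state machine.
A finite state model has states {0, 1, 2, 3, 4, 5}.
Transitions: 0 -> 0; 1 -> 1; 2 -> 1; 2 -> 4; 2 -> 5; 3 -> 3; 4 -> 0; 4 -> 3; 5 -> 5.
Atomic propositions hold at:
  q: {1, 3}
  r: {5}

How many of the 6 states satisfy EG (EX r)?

Sat(EX r) = {s : some successor in {5}} = {2, 5}
EG (EX r): greatest fixpoint, start Z0 = {2, 5}, keep only states in Sat with some successor in Z. Already a fixed point.
Sat(EG (EX r)) = {2, 5}
|Sat(EG (EX r))| = |{2, 5}| = 2.

2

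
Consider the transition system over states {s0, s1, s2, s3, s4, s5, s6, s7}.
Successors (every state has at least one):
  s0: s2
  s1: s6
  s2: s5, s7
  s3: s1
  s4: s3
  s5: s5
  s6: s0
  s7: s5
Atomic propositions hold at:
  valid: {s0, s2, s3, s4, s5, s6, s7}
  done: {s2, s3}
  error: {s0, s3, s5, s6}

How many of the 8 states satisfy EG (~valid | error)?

1

Sat(~valid) = {s1}
Sat(~valid | error) = {s0, s1, s3, s5, s6}
EG (~valid | error): greatest fixpoint, start Z0 = {s0, s1, s3, s5, s6}, keep only states in Sat with some successor in Z. Z1 = {s1, s3, s5, s6}; Z2 = {s1, s3, s5}; Z3 = {s3, s5}; Z4 = {s5}; fixed.
Sat(EG (~valid | error)) = {s5}
|Sat(EG (~valid | error))| = |{s5}| = 1.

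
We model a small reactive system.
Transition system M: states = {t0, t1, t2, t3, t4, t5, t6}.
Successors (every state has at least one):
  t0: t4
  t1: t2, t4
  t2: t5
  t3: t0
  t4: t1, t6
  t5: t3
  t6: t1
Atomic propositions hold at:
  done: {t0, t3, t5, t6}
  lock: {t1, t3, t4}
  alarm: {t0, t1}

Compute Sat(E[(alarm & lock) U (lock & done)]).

Sat(alarm & lock) = {t1}
Sat(lock & done) = {t3}
E[(alarm & lock) U (lock & done)]: least fixpoint, start Z0 = Sat((lock & done)) = {t3}, add states in Sat(alarm & lock) with some successor in Z. Already a fixed point.
Sat(E[(alarm & lock) U (lock & done)]) = {t3}

{t3}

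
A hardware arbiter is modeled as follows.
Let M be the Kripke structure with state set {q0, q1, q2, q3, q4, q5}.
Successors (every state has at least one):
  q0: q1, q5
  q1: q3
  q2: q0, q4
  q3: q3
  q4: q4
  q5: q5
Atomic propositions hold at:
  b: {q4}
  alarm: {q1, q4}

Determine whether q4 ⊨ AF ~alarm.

No

Sat(~alarm) = {q0, q2, q3, q5}
AF ~alarm: least fixpoint, start Z0 = {q0, q2, q3, q5}, add states with every successor in Z. Z1 = {q0, q1, q2, q3, q5}; fixed.
Sat(AF ~alarm) = {q0, q1, q2, q3, q5}
q4 ∉ Sat(AF ~alarm) = {q0, q1, q2, q3, q5}, so the formula does not hold at q4.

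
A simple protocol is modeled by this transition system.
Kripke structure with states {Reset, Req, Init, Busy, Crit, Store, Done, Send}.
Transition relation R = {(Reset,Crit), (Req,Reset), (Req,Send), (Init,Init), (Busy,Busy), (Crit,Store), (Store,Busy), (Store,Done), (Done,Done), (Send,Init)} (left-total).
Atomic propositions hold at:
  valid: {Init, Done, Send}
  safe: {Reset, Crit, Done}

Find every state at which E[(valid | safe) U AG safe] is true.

Sat(valid | safe) = {Reset, Init, Crit, Done, Send}
AG safe: greatest fixpoint, start Z0 = {Reset, Crit, Done}, keep only states in Sat with every successor in Z. Z1 = {Reset, Done}; Z2 = {Done}; fixed.
Sat(AG safe) = {Done}
E[(valid | safe) U AG safe]: least fixpoint, start Z0 = Sat(AG safe) = {Done}, add states in Sat(valid | safe) with some successor in Z. Already a fixed point.
Sat(E[(valid | safe) U AG safe]) = {Done}

{Done}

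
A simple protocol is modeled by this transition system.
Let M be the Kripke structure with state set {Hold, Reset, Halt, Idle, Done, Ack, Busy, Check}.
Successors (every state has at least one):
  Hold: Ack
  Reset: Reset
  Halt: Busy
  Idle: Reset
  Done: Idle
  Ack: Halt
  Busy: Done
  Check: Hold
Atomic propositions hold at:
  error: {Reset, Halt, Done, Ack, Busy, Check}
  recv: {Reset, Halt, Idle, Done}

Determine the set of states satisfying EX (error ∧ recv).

Sat(error ∧ recv) = {Reset, Halt, Done}
Sat(EX (error ∧ recv)) = {s : some successor in {Reset, Halt, Done}} = {Reset, Idle, Ack, Busy}

{Reset, Idle, Ack, Busy}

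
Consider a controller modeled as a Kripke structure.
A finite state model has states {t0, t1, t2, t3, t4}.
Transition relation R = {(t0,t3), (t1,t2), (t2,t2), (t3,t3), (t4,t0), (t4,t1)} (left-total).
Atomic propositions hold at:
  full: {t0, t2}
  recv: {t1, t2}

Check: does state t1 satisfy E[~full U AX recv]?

Sat(~full) = {t1, t3, t4}
Sat(AX recv) = {s : every successor in {t1, t2}} = {t1, t2}
E[~full U AX recv]: least fixpoint, start Z0 = Sat(AX recv) = {t1, t2}, add states in Sat(~full) with some successor in Z. Z1 = {t1, t2, t4}; fixed.
Sat(E[~full U AX recv]) = {t1, t2, t4}
t1 ∈ Sat(E[~full U AX recv]) = {t1, t2, t4}, so the formula holds at t1.

Yes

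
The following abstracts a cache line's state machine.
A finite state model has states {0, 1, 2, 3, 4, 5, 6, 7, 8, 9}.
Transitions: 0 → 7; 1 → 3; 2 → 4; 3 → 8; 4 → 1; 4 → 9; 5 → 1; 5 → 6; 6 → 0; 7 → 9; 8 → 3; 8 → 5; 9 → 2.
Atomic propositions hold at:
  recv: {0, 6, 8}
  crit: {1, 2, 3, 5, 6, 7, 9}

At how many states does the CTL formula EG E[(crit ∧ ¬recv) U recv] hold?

4

Sat(¬recv) = {1, 2, 3, 4, 5, 7, 9}
Sat(crit ∧ ¬recv) = {1, 2, 3, 5, 7, 9}
E[(crit ∧ ¬recv) U recv]: least fixpoint, start Z0 = Sat(recv) = {0, 6, 8}, add states in Sat(crit ∧ ¬recv) with some successor in Z. Z1 = {0, 3, 5, 6, 8}; Z2 = {0, 1, 3, 5, 6, 8}; fixed.
Sat(E[(crit ∧ ¬recv) U recv]) = {0, 1, 3, 5, 6, 8}
EG E[(crit ∧ ¬recv) U recv]: greatest fixpoint, start Z0 = {0, 1, 3, 5, 6, 8}, keep only states in Sat with some successor in Z. Z1 = {1, 3, 5, 6, 8}; Z2 = {1, 3, 5, 8}; fixed.
Sat(EG E[(crit ∧ ¬recv) U recv]) = {1, 3, 5, 8}
|Sat(EG E[(crit ∧ ¬recv) U recv])| = |{1, 3, 5, 8}| = 4.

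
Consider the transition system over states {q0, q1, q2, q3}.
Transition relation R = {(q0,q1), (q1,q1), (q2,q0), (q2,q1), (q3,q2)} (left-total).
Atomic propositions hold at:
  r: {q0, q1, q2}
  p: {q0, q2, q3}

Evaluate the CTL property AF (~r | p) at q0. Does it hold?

Sat(~r) = {q3}
Sat(~r | p) = {q0, q2, q3}
AF (~r | p): least fixpoint, start Z0 = {q0, q2, q3}, add states with every successor in Z. Already a fixed point.
Sat(AF (~r | p)) = {q0, q2, q3}
q0 ∈ Sat(AF (~r | p)) = {q0, q2, q3}, so the formula holds at q0.

Yes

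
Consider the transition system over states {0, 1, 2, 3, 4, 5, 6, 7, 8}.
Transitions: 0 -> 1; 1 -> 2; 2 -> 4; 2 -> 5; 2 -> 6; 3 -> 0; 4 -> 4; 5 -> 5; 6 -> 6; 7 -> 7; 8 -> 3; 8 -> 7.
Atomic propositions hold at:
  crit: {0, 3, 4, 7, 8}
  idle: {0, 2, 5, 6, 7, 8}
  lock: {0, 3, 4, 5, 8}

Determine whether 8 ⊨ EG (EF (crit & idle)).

Sat(crit & idle) = {0, 7, 8}
EF (crit & idle): least fixpoint, start Z0 = {0, 7, 8}, add states with some successor in Z. Z1 = {0, 3, 7, 8}; fixed.
Sat(EF (crit & idle)) = {0, 3, 7, 8}
EG (EF (crit & idle)): greatest fixpoint, start Z0 = {0, 3, 7, 8}, keep only states in Sat with some successor in Z. Z1 = {3, 7, 8}; Z2 = {7, 8}; fixed.
Sat(EG (EF (crit & idle))) = {7, 8}
8 ∈ Sat(EG (EF (crit & idle))) = {7, 8}, so the formula holds at 8.

Yes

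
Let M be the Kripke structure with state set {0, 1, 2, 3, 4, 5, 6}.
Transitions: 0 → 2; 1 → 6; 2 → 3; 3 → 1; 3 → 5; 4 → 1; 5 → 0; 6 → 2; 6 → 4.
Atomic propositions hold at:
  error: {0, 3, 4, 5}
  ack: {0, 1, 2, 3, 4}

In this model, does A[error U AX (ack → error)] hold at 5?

Sat(ack → error) = {0, 3, 4, 5, 6}
Sat(AX (ack → error)) = {s : every successor in {0, 3, 4, 5, 6}} = {1, 2, 5}
A[error U AX (ack → error)]: least fixpoint, start Z0 = Sat(AX (ack → error)) = {1, 2, 5}, add states in Sat(error) with every successor in Z. Z1 = {0, 1, 2, 3, 4, 5}; fixed.
Sat(A[error U AX (ack → error)]) = {0, 1, 2, 3, 4, 5}
5 ∈ Sat(A[error U AX (ack → error)]) = {0, 1, 2, 3, 4, 5}, so the formula holds at 5.

Yes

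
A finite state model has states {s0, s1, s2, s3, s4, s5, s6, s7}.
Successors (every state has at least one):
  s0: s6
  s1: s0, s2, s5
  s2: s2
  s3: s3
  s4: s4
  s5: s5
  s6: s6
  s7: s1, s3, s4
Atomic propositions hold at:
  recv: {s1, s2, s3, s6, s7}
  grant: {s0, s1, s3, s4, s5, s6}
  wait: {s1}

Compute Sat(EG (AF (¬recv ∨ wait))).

Sat(¬recv) = {s0, s4, s5}
Sat(¬recv ∨ wait) = {s0, s1, s4, s5}
AF (¬recv ∨ wait): least fixpoint, start Z0 = {s0, s1, s4, s5}, add states with every successor in Z. Already a fixed point.
Sat(AF (¬recv ∨ wait)) = {s0, s1, s4, s5}
EG (AF (¬recv ∨ wait)): greatest fixpoint, start Z0 = {s0, s1, s4, s5}, keep only states in Sat with some successor in Z. Z1 = {s1, s4, s5}; fixed.
Sat(EG (AF (¬recv ∨ wait))) = {s1, s4, s5}

{s1, s4, s5}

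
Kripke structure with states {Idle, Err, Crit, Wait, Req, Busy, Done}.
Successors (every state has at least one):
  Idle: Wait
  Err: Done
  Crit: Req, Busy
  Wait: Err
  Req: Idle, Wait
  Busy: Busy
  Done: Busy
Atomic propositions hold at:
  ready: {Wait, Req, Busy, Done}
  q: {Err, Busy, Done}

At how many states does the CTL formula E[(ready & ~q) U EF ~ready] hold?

5

Sat(~q) = {Idle, Crit, Wait, Req}
Sat(ready & ~q) = {Wait, Req}
Sat(~ready) = {Idle, Err, Crit}
EF ~ready: least fixpoint, start Z0 = {Idle, Err, Crit}, add states with some successor in Z. Z1 = {Idle, Err, Crit, Wait, Req}; fixed.
Sat(EF ~ready) = {Idle, Err, Crit, Wait, Req}
E[(ready & ~q) U EF ~ready]: least fixpoint, start Z0 = Sat(EF ~ready) = {Idle, Err, Crit, Wait, Req}, add states in Sat(ready & ~q) with some successor in Z. Already a fixed point.
Sat(E[(ready & ~q) U EF ~ready]) = {Idle, Err, Crit, Wait, Req}
|Sat(E[(ready & ~q) U EF ~ready])| = |{Idle, Err, Crit, Wait, Req}| = 5.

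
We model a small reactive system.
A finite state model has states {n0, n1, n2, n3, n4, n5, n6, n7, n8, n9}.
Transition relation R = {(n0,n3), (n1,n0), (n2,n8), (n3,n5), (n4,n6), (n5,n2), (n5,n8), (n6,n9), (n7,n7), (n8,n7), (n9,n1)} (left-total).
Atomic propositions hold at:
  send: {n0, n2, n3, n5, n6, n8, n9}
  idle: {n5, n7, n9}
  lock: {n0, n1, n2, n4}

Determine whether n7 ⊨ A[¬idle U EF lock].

No

Sat(¬idle) = {n0, n1, n2, n3, n4, n6, n8}
EF lock: least fixpoint, start Z0 = {n0, n1, n2, n4}, add states with some successor in Z. Z1 = {n0, n1, n2, n4, n5, n9}; Z2 = {n0, n1, n2, n3, n4, n5, n6, n9}; fixed.
Sat(EF lock) = {n0, n1, n2, n3, n4, n5, n6, n9}
A[¬idle U EF lock]: least fixpoint, start Z0 = Sat(EF lock) = {n0, n1, n2, n3, n4, n5, n6, n9}, add states in Sat(¬idle) with every successor in Z. Already a fixed point.
Sat(A[¬idle U EF lock]) = {n0, n1, n2, n3, n4, n5, n6, n9}
n7 ∉ Sat(A[¬idle U EF lock]) = {n0, n1, n2, n3, n4, n5, n6, n9}, so the formula does not hold at n7.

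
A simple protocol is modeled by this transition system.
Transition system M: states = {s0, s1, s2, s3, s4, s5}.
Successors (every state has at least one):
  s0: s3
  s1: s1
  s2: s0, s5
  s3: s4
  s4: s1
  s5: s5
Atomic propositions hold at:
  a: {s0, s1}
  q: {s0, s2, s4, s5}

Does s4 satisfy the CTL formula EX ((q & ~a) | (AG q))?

No

Sat(~a) = {s2, s3, s4, s5}
Sat(q & ~a) = {s2, s4, s5}
AG q: greatest fixpoint, start Z0 = {s0, s2, s4, s5}, keep only states in Sat with every successor in Z. Z1 = {s2, s5}; Z2 = {s5}; fixed.
Sat(AG q) = {s5}
Sat((q & ~a) | (AG q)) = {s2, s4, s5}
Sat(EX ((q & ~a) | (AG q))) = {s : some successor in {s2, s4, s5}} = {s2, s3, s5}
s4 ∉ Sat(EX ((q & ~a) | (AG q))) = {s2, s3, s5}, so the formula does not hold at s4.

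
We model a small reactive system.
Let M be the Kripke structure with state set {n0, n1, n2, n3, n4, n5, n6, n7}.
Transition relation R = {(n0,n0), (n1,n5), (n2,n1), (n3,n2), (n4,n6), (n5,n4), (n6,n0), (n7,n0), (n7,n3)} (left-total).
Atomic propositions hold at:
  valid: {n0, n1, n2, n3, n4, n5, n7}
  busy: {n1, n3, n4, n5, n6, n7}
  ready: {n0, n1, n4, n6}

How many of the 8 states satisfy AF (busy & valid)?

6

Sat(busy & valid) = {n1, n3, n4, n5, n7}
AF (busy & valid): least fixpoint, start Z0 = {n1, n3, n4, n5, n7}, add states with every successor in Z. Z1 = {n1, n2, n3, n4, n5, n7}; fixed.
Sat(AF (busy & valid)) = {n1, n2, n3, n4, n5, n7}
|Sat(AF (busy & valid))| = |{n1, n2, n3, n4, n5, n7}| = 6.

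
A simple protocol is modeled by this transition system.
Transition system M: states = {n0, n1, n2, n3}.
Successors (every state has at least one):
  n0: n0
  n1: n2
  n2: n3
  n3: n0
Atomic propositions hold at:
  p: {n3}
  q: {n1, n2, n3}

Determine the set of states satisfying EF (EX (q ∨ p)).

{n1, n2}

Sat(q ∨ p) = {n1, n2, n3}
Sat(EX (q ∨ p)) = {s : some successor in {n1, n2, n3}} = {n1, n2}
EF (EX (q ∨ p)): least fixpoint, start Z0 = {n1, n2}, add states with some successor in Z. Already a fixed point.
Sat(EF (EX (q ∨ p))) = {n1, n2}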